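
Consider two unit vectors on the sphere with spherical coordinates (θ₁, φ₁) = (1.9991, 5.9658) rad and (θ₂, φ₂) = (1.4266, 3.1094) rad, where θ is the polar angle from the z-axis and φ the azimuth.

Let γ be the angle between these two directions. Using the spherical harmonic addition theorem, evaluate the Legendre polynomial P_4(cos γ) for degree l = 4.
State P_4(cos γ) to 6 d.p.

0.359331

Term-by-term m-sum for l=4 (normalisation 4π/9 = 1.396263):
  term(m=-4) = +0.053621-0.116909i   from Y*(Ω₁)=+0.089914-0.289382i, Y(Ω₂)=+0.420932+0.054505i
  term(m=-3) = +0.044734-0.051499i   from Y*(Ω₁)=-0.226939+0.318798i, Y(Ω₂)=-0.173507-0.016809i
  term(m=-2) = -0.013549+0.008692i   from Y*(Ω₁)=+0.046247-0.034059i, Y(Ω₂)=-0.279681-0.018032i
  term(m=-1) = +0.059062-0.017316i   from Y*(Ω₁)=+0.304389-0.099989i, Y(Ω₂)=+0.192004+0.006183i
  term(m=+0) = -0.030385-0.000000i   from Y*(Ω₁)=-0.119907-0.000000i, Y(Ω₂)=+0.253405+0.000000i
  term(m=+1) = +0.059062+0.017316i   from Y*(Ω₁)=-0.304389-0.099989i, Y(Ω₂)=-0.192004+0.006183i
  term(m=+2) = -0.013549-0.008692i   from Y*(Ω₁)=+0.046247+0.034059i, Y(Ω₂)=-0.279681+0.018032i
  term(m=+3) = +0.044734+0.051499i   from Y*(Ω₁)=+0.226939+0.318798i, Y(Ω₂)=+0.173507-0.016809i
  term(m=+4) = +0.053621+0.116909i   from Y*(Ω₁)=+0.089914+0.289382i, Y(Ω₂)=+0.420932-0.054505i
Σ over m = +0.257352+0.000000i; ×(4π/9) → +0.359331+0.000000i. Real part: 0.359331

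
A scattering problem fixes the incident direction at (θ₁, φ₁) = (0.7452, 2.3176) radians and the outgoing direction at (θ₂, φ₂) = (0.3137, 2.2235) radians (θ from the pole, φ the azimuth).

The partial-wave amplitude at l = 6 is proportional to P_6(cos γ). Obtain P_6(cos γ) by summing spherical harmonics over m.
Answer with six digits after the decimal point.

-0.197013

Addition theorem: P_6(cos γ) = (4π/13) Σ_m Y*_{lm}(Ω₁) Y_{lm}(Ω₂), m = −6…6:
  m=-6: (0.010781, 0.045720) × (0.000298, -0.000292) = (0.000017, 0.000010)  (running Σ = (0.000017, 0.000010))
  m=-5: (0.098475, -0.146307) × (0.000542, 0.004421) = (0.000700, 0.000356)  (running Σ = (0.000717, 0.000367))
  m=-4: (-0.368388, 0.057327) × (-0.024977, -0.014660) = (0.010042, 0.003969)  (running Σ = (0.010758, 0.004335))
  m=-3: (0.344323, 0.272576) × (0.117203, -0.047809) = (0.053387, 0.015485)  (running Σ = (0.064146, 0.019820))
  m=-2: (-0.010458, -0.135217) × (-0.095404, 0.351007) = (0.048460, 0.009229)  (running Σ = (0.112606, 0.029050))
  m=-1: (0.219858, -0.237519) × (-0.357749, -0.467965) = (-0.189804, -0.017913)  (running Σ = (-0.077199, 0.011136))
  m=0: (-0.240606, -0.000000) × (0.205373, 0.000000) = (-0.049414, -0.000000)  (running Σ = (-0.126613, 0.011136))
  m=1: (-0.219858, -0.237519) × (0.357749, -0.467965) = (-0.189804, 0.017913)  (running Σ = (-0.316417, 0.029050))
  m=2: (-0.010458, 0.135217) × (-0.095404, -0.351007) = (0.048460, -0.009229)  (running Σ = (-0.267957, 0.019820))
  m=3: (-0.344323, 0.272576) × (-0.117203, -0.047809) = (0.053387, -0.015485)  (running Σ = (-0.214570, 0.004335))
  m=4: (-0.368388, -0.057327) × (-0.024977, 0.014660) = (0.010042, -0.003969)  (running Σ = (-0.204528, 0.000367))
  m=5: (-0.098475, -0.146307) × (-0.000542, 0.004421) = (0.000700, -0.000356)  (running Σ = (-0.203828, 0.000010))
  m=6: (0.010781, -0.045720) × (0.000298, 0.000292) = (0.000017, -0.000010)  (running Σ = (-0.203812, 0.000000))
Total Σ_m = (-0.203812, 0.000000). Multiply by 0.966644: (-0.197013, 0.000000). P_6(cos γ) = -0.197013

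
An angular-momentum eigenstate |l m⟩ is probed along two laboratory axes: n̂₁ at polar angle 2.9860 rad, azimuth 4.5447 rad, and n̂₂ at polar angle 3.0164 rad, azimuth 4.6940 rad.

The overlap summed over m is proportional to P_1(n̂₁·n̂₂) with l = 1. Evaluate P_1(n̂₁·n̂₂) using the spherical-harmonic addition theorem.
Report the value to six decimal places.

0.999323

Addition theorem: P_1(cos γ) = (4π/3) Σ_m Y*_{lm}(Ω₁) Y_{lm}(Ω₂), m = −1…1:
  [-1]  conj(Y_{1,-1})(Ω₁) = -0.008936-0.052789i ; Y_{1,-1}(Ω₂) = -0.000793+0.043133i ; Δ = +0.002284-0.000344i
  [+0]  conj(Y_{1,0})(Ω₁) = -0.482700-0.000000i ; Y_{1,0}(Ω₂) = -0.484779+0.000000i ; Δ = +0.234003+0.000000i
  [+1]  conj(Y_{1,1})(Ω₁) = +0.008936-0.052789i ; Y_{1,1}(Ω₂) = +0.000793+0.043133i ; Δ = +0.002284+0.000344i
Total Σ_m = +0.238571+0.000000i. Multiply by 4.188790: +0.999323+0.000000i. P_1(cos γ) = 0.999323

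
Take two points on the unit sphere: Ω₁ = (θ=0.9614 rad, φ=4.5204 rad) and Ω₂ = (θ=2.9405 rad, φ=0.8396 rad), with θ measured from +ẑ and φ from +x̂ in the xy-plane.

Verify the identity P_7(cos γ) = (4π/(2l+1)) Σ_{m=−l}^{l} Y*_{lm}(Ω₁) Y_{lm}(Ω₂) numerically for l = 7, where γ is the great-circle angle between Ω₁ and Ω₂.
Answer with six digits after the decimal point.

Summing Y*_{l m}(θ₁,φ₁)·Y_{l m}(θ₂,φ₂) over m ∈ [−7, 7]; prefactor 4π/(2·7+1) = 0.837758:
  term(m=-7) = (0.000001, 0.000000)   from Y*(Ω₁)=(0.121452, 0.028037), Y(Ω₂)=(0.000006, 0.000003)
  term(m=-6) = (0.000038, 0.000004)   from Y*(Ω₁)=(-0.132406, 0.297402), Y(Ω₂)=(-0.000037, -0.000110)
  term(m=-5) = (0.000536, -0.000256)   from Y*(Ω₁)=(-0.363144, -0.254269), Y(Ω₂)=(-0.000659, 0.001166)
  term(m=-4) = (0.001435, -0.002162)   from Y*(Ω₁)=(0.171975, -0.166078), Y(Ω₂)=(0.010598, -0.002334)
  term(m=-3) = (-0.000589, 0.012567)   from Y*(Ω₁)=(-0.108780, -0.167504), Y(Ω₂)=(-0.051166, -0.036744)
  term(m=-2) = (0.040814, 0.076081)   from Y*(Ω₁)=(0.317624, -0.128330), Y(Ω₂)=(0.027267, 0.250549)
  term(m=-1) = (-0.032594, -0.019503)   from Y*(Ω₁)=(-0.011835, -0.060887), Y(Ω₂)=(0.408918, -0.455835)
  term(m=+0) = (-0.193255, 0.000000)   from Y*(Ω₁)=(0.347967, -0.000000), Y(Ω₂)=(-0.555383, 0.000000)
  term(m=+1) = (-0.032594, 0.019503)   from Y*(Ω₁)=(0.011835, -0.060887), Y(Ω₂)=(-0.408918, -0.455835)
  term(m=+2) = (0.040814, -0.076081)   from Y*(Ω₁)=(0.317624, 0.128330), Y(Ω₂)=(0.027267, -0.250549)
  term(m=+3) = (-0.000589, -0.012567)   from Y*(Ω₁)=(0.108780, -0.167504), Y(Ω₂)=(0.051166, -0.036744)
  term(m=+4) = (0.001435, 0.002162)   from Y*(Ω₁)=(0.171975, 0.166078), Y(Ω₂)=(0.010598, 0.002334)
  term(m=+5) = (0.000536, 0.000256)   from Y*(Ω₁)=(0.363144, -0.254269), Y(Ω₂)=(0.000659, 0.001166)
  term(m=+6) = (0.000038, -0.000004)   from Y*(Ω₁)=(-0.132406, -0.297402), Y(Ω₂)=(-0.000037, 0.000110)
  term(m=+7) = (0.000001, -0.000000)   from Y*(Ω₁)=(-0.121452, 0.028037), Y(Ω₂)=(-0.000006, 0.000003)
Σ over m = (-0.173975, -0.000000); ×(4π/15) → (-0.145749, -0.000000). Real part: -0.145749

-0.145749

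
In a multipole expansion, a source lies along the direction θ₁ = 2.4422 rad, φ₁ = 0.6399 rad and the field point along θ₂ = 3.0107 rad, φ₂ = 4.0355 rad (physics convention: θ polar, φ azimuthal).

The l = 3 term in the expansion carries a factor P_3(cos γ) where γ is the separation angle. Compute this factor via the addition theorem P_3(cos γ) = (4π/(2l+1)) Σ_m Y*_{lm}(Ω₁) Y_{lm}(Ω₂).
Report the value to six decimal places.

Expand P_3 via completeness: Σ_{m} conj(Y_{3,m}) at Ω₁ times Y_{3,m} at Ω₂ —
  m=-3: Y*=-0.03805 + 0.10460j  Y=0.00083 + 0.00041j  product -0.00007 + 0.00007j
  m=-2: Y*=-0.09299 - 0.31047j  Y=0.00372 + 0.01686j  product 0.00489 - 0.00272j
  m=-1: Y*=0.32174 + 0.23950j  Y=-0.10343 + 0.12872j  product -0.06411 + 0.01664j
  m=+0: Y*=0.02059 + 0.00000j  Y=-0.70845 + 0.00000j  product -0.01458 + 0.00000j
  m=+1: Y*=-0.32174 + 0.23950j  Y=0.10343 + 0.12872j  product -0.06411 - 0.01664j
  m=+2: Y*=-0.09299 + 0.31047j  Y=0.00372 - 0.01686j  product 0.00489 + 0.00272j
  m=+3: Y*=0.03805 + 0.10460j  Y=-0.00083 + 0.00041j  product -0.00007 - 0.00007j
Σ over m = -0.13318 + 0.00000j; ×(4π/7) → -0.23908 + 0.00000j. Real part: -0.239078

-0.239078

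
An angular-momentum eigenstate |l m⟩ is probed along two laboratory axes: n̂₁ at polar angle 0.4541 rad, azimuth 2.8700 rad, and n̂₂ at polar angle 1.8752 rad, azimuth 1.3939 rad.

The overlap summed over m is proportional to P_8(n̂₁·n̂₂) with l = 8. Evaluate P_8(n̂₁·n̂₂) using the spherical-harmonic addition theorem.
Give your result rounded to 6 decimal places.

-0.108792

Expand P_8 via completeness: Σ_{m} conj(Y_{8,m}) at Ω₁ times Y_{8,m} at Ω₂ —
  term(m=-8) = (0.000182, -0.000172)   from Y*(Ω₁)=(-0.000400, -0.000582), Y(Ω₂)=(0.054825, 0.349437)
  term(m=-7) = (0.001584, 0.002029)   from Y*(Ω₁)=(0.001878, 0.005477), Y(Ω₂)=(0.420151, -0.145097)
  term(m=-6) = (-0.002478, 0.001582)   from Y*(Ω₁)=(-0.001750, -0.029752), Y(Ω₂)=(-0.048099, -0.086107)
  term(m=-5) = (0.015698, 0.030640)   from Y*(Ω₁)=(-0.022847, 0.105721), Y(Ω₂)=(0.246229, -0.201701)
  term(m=-4) = (-0.059242, 0.023578)   from Y*(Ω₁)=(0.130629, -0.248227), Y(Ω₂)=(-0.172743, -0.147754)
  term(m=-3) = (0.030741, 0.105283)   from Y*(Ω₁)=(-0.338080, 0.358552), Y(Ω₂)=(0.112644, -0.191949)
  term(m=-2) = (-0.126039, 0.024160)   from Y*(Ω₁)=(0.409362, -0.247160), Y(Ω₂)=(-0.251753, -0.092981)
  term(m=-1) = (-0.000169, -0.001777)   from Y*(Ω₁)=(0.009783, -0.002724), Y(Ω₂)=(0.030936, -0.173054)
  term(m=+0) = (0.132269, 0.000000)   from Y*(Ω₁)=(-0.476405, -0.000000), Y(Ω₂)=(-0.277639, 0.000000)
  term(m=+1) = (-0.000169, 0.001777)   from Y*(Ω₁)=(-0.009783, -0.002724), Y(Ω₂)=(-0.030936, -0.173054)
  term(m=+2) = (-0.126039, -0.024160)   from Y*(Ω₁)=(0.409362, 0.247160), Y(Ω₂)=(-0.251753, 0.092981)
  term(m=+3) = (0.030741, -0.105283)   from Y*(Ω₁)=(0.338080, 0.358552), Y(Ω₂)=(-0.112644, -0.191949)
  term(m=+4) = (-0.059242, -0.023578)   from Y*(Ω₁)=(0.130629, 0.248227), Y(Ω₂)=(-0.172743, 0.147754)
  term(m=+5) = (0.015698, -0.030640)   from Y*(Ω₁)=(0.022847, 0.105721), Y(Ω₂)=(-0.246229, -0.201701)
  term(m=+6) = (-0.002478, -0.001582)   from Y*(Ω₁)=(-0.001750, 0.029752), Y(Ω₂)=(-0.048099, 0.086107)
  term(m=+7) = (0.001584, -0.002029)   from Y*(Ω₁)=(-0.001878, 0.005477), Y(Ω₂)=(-0.420151, -0.145097)
  term(m=+8) = (0.000182, 0.000172)   from Y*(Ω₁)=(-0.000400, 0.000582), Y(Ω₂)=(0.054825, -0.349437)
Accumulated sum (-0.147176, 0.000000); after 4π/(2l+1) scaling, (-0.108792, 0.000000) ⇒ P_8 = -0.108792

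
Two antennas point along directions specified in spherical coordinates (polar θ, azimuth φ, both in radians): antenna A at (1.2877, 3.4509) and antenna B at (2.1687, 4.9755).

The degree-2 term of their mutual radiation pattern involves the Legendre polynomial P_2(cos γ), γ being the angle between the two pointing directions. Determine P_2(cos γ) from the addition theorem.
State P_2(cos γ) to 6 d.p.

-0.478188

Summing Y*_{l m}(θ₁,φ₁)·Y_{l m}(θ₂,φ₂) over m ∈ [−2, 2]; prefactor 4π/(2·2+1) = 2.513274:
  term(m=-2) = -0.093575-0.008670i   from Y*(Ω₁)=+0.290137+0.206525i, Y(Ω₂)=-0.228176+0.132537i
  term(m=-1) = -0.003439+0.074397i   from Y*(Ω₁)=-0.197373-0.063073i, Y(Ω₂)=-0.093483-0.347063i
  term(m=+0) = +0.003763+0.000000i   from Y*(Ω₁)=-0.241566-0.000000i, Y(Ω₂)=-0.015578+0.000000i
  term(m=+1) = -0.003439-0.074397i   from Y*(Ω₁)=+0.197373-0.063073i, Y(Ω₂)=+0.093483-0.347063i
  term(m=+2) = -0.093575+0.008670i   from Y*(Ω₁)=+0.290137-0.206525i, Y(Ω₂)=-0.228176-0.132537i
Total Σ_m = -0.190265+0.000000i. Multiply by 2.513274: -0.478188+0.000000i. P_2(cos γ) = -0.478188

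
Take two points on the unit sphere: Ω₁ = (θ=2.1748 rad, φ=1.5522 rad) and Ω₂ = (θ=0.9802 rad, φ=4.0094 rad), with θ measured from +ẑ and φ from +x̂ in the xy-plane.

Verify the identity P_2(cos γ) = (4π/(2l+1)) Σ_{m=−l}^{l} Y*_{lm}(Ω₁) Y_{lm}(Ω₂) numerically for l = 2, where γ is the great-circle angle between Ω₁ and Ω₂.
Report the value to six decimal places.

Addition theorem: P_2(cos γ) = (4π/5) Σ_m Y*_{lm}(Ω₁) Y_{lm}(Ω₂), m = −2…2:
  m=-2: (-0.261497, 0.009730) × (-0.043725, -0.262883) = (0.013992, 0.068318)  (running Σ = (0.013992, 0.068318))
  m=-1: (-0.006715, -0.361069) × (-0.231012, 0.272609) = (0.099982, 0.081581)  (running Σ = (0.113974, 0.149899))
  m=0: (-0.010195, -0.000000) × (-0.021993, 0.000000) = (0.000224, 0.000000)  (running Σ = (0.114198, 0.149899))
  m=1: (0.006715, -0.361069) × (0.231012, 0.272609) = (0.099982, -0.081581)  (running Σ = (0.214180, 0.068318))
  m=2: (-0.261497, -0.009730) × (-0.043725, 0.262883) = (0.013992, -0.068318)  (running Σ = (0.228172, 0.000000))
Σ over m = (0.228172, 0.000000); ×(4π/5) → (0.573459, 0.000000). Real part: 0.573459

0.573459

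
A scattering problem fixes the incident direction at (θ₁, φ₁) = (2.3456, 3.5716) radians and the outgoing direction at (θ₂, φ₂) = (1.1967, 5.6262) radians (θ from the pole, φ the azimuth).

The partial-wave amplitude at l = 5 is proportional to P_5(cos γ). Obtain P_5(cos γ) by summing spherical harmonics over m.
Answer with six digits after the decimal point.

0.065471

Addition theorem: P_5(cos γ) = (4π/11) Σ_m Y*_{lm}(Ω₁) Y_{lm}(Ω₂), m = −5…5:
  m=-5: Y*=+0.047329-0.072359i  Y=-0.321023-0.046331i  product -0.018546+0.021036i
  m=-4: Y*=+0.039800-0.264712i  Y=-0.350704+0.197854i  product +0.038416+0.100710i
  m=-3: Y*=-0.119077-0.412899i  Y=-0.021941+0.051873i  product +0.024031+0.002883i
  m=-2: Y*=-0.184928-0.214810i  Y=-0.081700-0.311089i  product -0.051716+0.075079i
  m=-1: Y*=+0.170955+0.078405i  Y=-0.116872-0.090141i  product -0.012912-0.024573i
  m=+0: Y*=+0.341071-0.000000i  Y=+0.289574+0.000000i  product +0.098765+0.000000i
  m=+1: Y*=-0.170955+0.078405i  Y=+0.116872-0.090141i  product -0.012912+0.024573i
  m=+2: Y*=-0.184928+0.214810i  Y=-0.081700+0.311089i  product -0.051716-0.075079i
  m=+3: Y*=+0.119077-0.412899i  Y=+0.021941+0.051873i  product +0.024031-0.002883i
  m=+4: Y*=+0.039800+0.264712i  Y=-0.350704-0.197854i  product +0.038416-0.100710i
  m=+5: Y*=-0.047329-0.072359i  Y=+0.321023-0.046331i  product -0.018546-0.021036i
Σ over m = +0.057310+0.000000i; ×(4π/11) → +0.065471+0.000000i. Real part: 0.065471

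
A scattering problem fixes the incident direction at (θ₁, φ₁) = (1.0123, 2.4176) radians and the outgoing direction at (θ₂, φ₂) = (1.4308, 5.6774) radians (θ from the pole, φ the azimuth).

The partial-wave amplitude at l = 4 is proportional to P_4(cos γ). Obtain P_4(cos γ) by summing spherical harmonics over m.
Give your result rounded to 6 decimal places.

Term-by-term m-sum for l=4 (normalisation 4π/9 = 1.396263):
  m=-4: (-0.222025, -0.055658) × (-0.320303, 0.280051) = (0.086702, -0.044351)  (running Σ = (0.086702, -0.044351))
  m=-3: (0.228815, 0.333612) × (-0.041390, 0.164453) = (-0.064334, 0.023821)  (running Σ = (0.022368, -0.020530))
  m=-2: (0.028460, -0.230572) × (-0.099595, -0.265219) = (-0.063986, 0.015416)  (running Σ = (-0.041618, -0.005114))
  m=-1: (0.164747, -0.145662) × (-0.153885, -0.106591) = (-0.040878, 0.004855)  (running Σ = (-0.082496, -0.000259))
  m=0: (-0.281851, -0.000000) × (0.256967, 0.000000) = (-0.072426, -0.000000)  (running Σ = (-0.154923, -0.000259))
  m=1: (-0.164747, -0.145662) × (0.153885, -0.106591) = (-0.040878, -0.004855)  (running Σ = (-0.195801, -0.005114))
  m=2: (0.028460, 0.230572) × (-0.099595, 0.265219) = (-0.063986, -0.015416)  (running Σ = (-0.259787, -0.020530))
  m=3: (-0.228815, 0.333612) × (0.041390, 0.164453) = (-0.064334, -0.023821)  (running Σ = (-0.324121, -0.044351))
  m=4: (-0.222025, 0.055658) × (-0.320303, -0.280051) = (0.086702, 0.044351)  (running Σ = (-0.237419, 0.000000))
Accumulated sum (-0.237419, 0.000000); after 4π/(2l+1) scaling, (-0.331499, 0.000000) ⇒ P_4 = -0.331499

-0.331499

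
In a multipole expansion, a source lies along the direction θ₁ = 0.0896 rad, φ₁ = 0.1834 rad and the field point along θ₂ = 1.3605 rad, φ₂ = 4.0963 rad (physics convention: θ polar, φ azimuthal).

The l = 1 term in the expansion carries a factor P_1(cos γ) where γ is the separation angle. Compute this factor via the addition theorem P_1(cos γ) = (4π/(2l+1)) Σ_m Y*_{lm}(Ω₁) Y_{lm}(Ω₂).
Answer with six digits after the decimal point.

0.145168

Addition theorem: P_1(cos γ) = (4π/3) Σ_m Y*_{lm}(Ω₁) Y_{lm}(Ω₂), m = −1…1:
  term(m=-1) = -0.007489+0.007281i   from Y*(Ω₁)=+0.030396+0.005638i, Y(Ω₂)=-0.195245+0.275761i
  term(m=+0) = +0.049635+0.000000i   from Y*(Ω₁)=+0.486643-0.000000i, Y(Ω₂)=+0.101996+0.000000i
  term(m=+1) = -0.007489-0.007281i   from Y*(Ω₁)=-0.030396+0.005638i, Y(Ω₂)=+0.195245+0.275761i
Accumulated sum +0.034656+0.000000i; after 4π/(2l+1) scaling, +0.145168+0.000000i ⇒ P_1 = 0.145168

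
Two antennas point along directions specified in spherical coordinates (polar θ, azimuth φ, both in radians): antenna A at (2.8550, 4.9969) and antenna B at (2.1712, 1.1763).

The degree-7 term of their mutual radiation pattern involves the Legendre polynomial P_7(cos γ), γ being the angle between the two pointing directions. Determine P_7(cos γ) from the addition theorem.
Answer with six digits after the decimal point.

-0.108901

Summing Y*_{l m}(θ₁,φ₁)·Y_{l m}(θ₂,φ₂) over m ∈ [−7, 7]; prefactor 4π/(2·7+1) = 0.837758:
  term(m=-7) = -0.00000 + 0.00001j   from Y*(Ω₁)=-0.00007 - 0.00003j, Y(Ω₂)=-0.04830 - 0.12090j
  term(m=-6) = -0.00018 - 0.00025j   from Y*(Ω₁)=-0.00012 + 0.00091j, Y(Ω₂)=-0.23839 + 0.23330j
  term(m=-5) = 0.00311 + 0.00080j   from Y*(Ω₁)=0.00718 - 0.00107j, Y(Ω₂)=0.40678 + 0.17279j
  term(m=-4) = -0.00810 + 0.00367j   from Y*(Ω₁)=-0.01689 - 0.03657j, Y(Ω₂)=0.00159 - 0.22091j
  term(m=-3) = -0.01546 + 0.03073j   from Y*(Ω₁)=-0.11928 + 0.10404j, Y(Ω₂)=0.20124 - 0.08209j
  term(m=-2) = -0.02944 - 0.13624j   from Y*(Ω₁)=0.35208 + 0.22519j, Y(Ω₂)=-0.23498 - 0.23667j
  term(m=-1) = -0.04090 - 0.03301j   from Y*(Ω₁)=0.17393 - 0.59473j, Y(Ω₂)=0.03260 - 0.07831j
  term(m=+0) = 0.05198 + 0.00000j   from Y*(Ω₁)=-0.15153 + 0.00000j, Y(Ω₂)=-0.34302 + 0.00000j
  term(m=+1) = -0.04090 + 0.03301j   from Y*(Ω₁)=-0.17393 - 0.59473j, Y(Ω₂)=-0.03260 - 0.07831j
  term(m=+2) = -0.02944 + 0.13624j   from Y*(Ω₁)=0.35208 - 0.22519j, Y(Ω₂)=-0.23498 + 0.23667j
  term(m=+3) = -0.01546 - 0.03073j   from Y*(Ω₁)=0.11928 + 0.10404j, Y(Ω₂)=-0.20124 - 0.08209j
  term(m=+4) = -0.00810 - 0.00367j   from Y*(Ω₁)=-0.01689 + 0.03657j, Y(Ω₂)=0.00159 + 0.22091j
  term(m=+5) = 0.00311 - 0.00080j   from Y*(Ω₁)=-0.00718 - 0.00107j, Y(Ω₂)=-0.40678 + 0.17279j
  term(m=+6) = -0.00018 + 0.00025j   from Y*(Ω₁)=-0.00012 - 0.00091j, Y(Ω₂)=-0.23839 - 0.23330j
  term(m=+7) = -0.00000 - 0.00001j   from Y*(Ω₁)=0.00007 - 0.00003j, Y(Ω₂)=0.04830 - 0.12090j
Accumulated sum -0.12999 + 0.00000j; after 4π/(2l+1) scaling, -0.10890 + 0.00000j ⇒ P_7 = -0.108901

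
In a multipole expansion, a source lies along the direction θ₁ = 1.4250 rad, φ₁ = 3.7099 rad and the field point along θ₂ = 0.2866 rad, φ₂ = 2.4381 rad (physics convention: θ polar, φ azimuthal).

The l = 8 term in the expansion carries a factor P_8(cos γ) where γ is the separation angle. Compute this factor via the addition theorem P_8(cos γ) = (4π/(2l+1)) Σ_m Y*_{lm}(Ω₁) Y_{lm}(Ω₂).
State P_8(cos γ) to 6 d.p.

-0.090542

Addition theorem: P_8(cos γ) = (4π/17) Σ_m Y*_{lm}(Ω₁) Y_{lm}(Ω₂), m = −8…8:
  [-8]  conj(Y_{8,-8})(Ω₁) = -0.078170-0.466772i ; Y_{8,-8}(Ω₂) = +0.000017-0.000013i ; Δ = -0.000007-0.000007i
  [-7]  conj(Y_{8,-7})(Ω₁) = +0.186251+0.206354i ; Y_{8,-7}(Ω₂) = -0.000060+0.000279i ; Δ = -0.000069+0.000040i
  [-6]  conj(Y_{8,-6})(Ω₁) = +0.232667+0.063955i ; Y_{8,-6}(Ω₂) = -0.001161-0.002168i ; Δ = -0.000131-0.000579i
  [-5]  conj(Y_{8,-5})(Ω₁) = -0.287113+0.088832i ; Y_{8,-5}(Ω₂) = +0.014148+0.005583i ; Δ = -0.004558-0.000346i
  [-4]  conj(Y_{8,-4})(Ω₁) = -0.100568+0.118811i ; Y_{8,-4}(Ω₂) = -0.065670+0.022319i ; Δ = +0.003953-0.010047i
  [-3]  conj(Y_{8,-3})(Ω₁) = +0.040571-0.300670i ; Y_{8,-3}(Ω₂) = +0.117625-0.196371i ; Δ = -0.054271-0.043333i
  [-2]  conj(Y_{8,-2})(Ω₁) = -0.048593-0.104795i ; Y_{8,-2}(Ω₂) = +0.082763+0.500706i ; Δ = +0.048450-0.033004i
  [-1]  conj(Y_{8,-1})(Ω₁) = +0.255126+0.162919i ; Y_{8,-1}(Ω₂) = -0.458322-0.388784i ; Δ = -0.053590-0.173859i
  [+0]  conj(Y_{8,0})(Ω₁) = +0.103421-0.000000i ; Y_{8,0}(Ω₂) = -0.019734+0.000000i ; Δ = -0.002041+0.000000i
  [+1]  conj(Y_{8,1})(Ω₁) = -0.255126+0.162919i ; Y_{8,1}(Ω₂) = +0.458322-0.388784i ; Δ = -0.053590+0.173859i
  [+2]  conj(Y_{8,2})(Ω₁) = -0.048593+0.104795i ; Y_{8,2}(Ω₂) = +0.082763-0.500706i ; Δ = +0.048450+0.033004i
  [+3]  conj(Y_{8,3})(Ω₁) = -0.040571-0.300670i ; Y_{8,3}(Ω₂) = -0.117625-0.196371i ; Δ = -0.054271+0.043333i
  [+4]  conj(Y_{8,4})(Ω₁) = -0.100568-0.118811i ; Y_{8,4}(Ω₂) = -0.065670-0.022319i ; Δ = +0.003953+0.010047i
  [+5]  conj(Y_{8,5})(Ω₁) = +0.287113+0.088832i ; Y_{8,5}(Ω₂) = -0.014148+0.005583i ; Δ = -0.004558+0.000346i
  [+6]  conj(Y_{8,6})(Ω₁) = +0.232667-0.063955i ; Y_{8,6}(Ω₂) = -0.001161+0.002168i ; Δ = -0.000131+0.000579i
  [+7]  conj(Y_{8,7})(Ω₁) = -0.186251+0.206354i ; Y_{8,7}(Ω₂) = +0.000060+0.000279i ; Δ = -0.000069-0.000040i
  [+8]  conj(Y_{8,8})(Ω₁) = -0.078170+0.466772i ; Y_{8,8}(Ω₂) = +0.000017+0.000013i ; Δ = -0.000007+0.000007i
Total Σ_m = -0.122487+0.000000i. Multiply by 0.739198: -0.090542+0.000000i. P_8(cos γ) = -0.090542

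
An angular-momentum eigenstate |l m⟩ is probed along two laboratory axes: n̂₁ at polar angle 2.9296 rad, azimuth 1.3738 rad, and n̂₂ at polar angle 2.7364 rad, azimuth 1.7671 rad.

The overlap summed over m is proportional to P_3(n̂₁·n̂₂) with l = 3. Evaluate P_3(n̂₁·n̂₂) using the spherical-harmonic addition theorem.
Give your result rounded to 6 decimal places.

0.854999

Expand P_3 via completeness: Σ_{m} conj(Y_{3,m}) at Ω₁ times Y_{3,m} at Ω₂ —
  m=-3: Y*=-0.002165-0.003227i  Y=+0.014196+0.021252i  product +0.000038-0.000092i
  m=-2: Y*=+0.040843-0.016980i  Y=+0.134843-0.055839i  product +0.004559-0.004570i
  m=-1: Y*=+0.050291+0.251977i  Y=-0.080086-0.402718i  product +0.097448-0.040433i
  m=+0: Y*=-0.648888-0.000000i  Y=-0.419455+0.000000i  product +0.272180+0.000000i
  m=+1: Y*=-0.050291+0.251977i  Y=+0.080086-0.402718i  product +0.097448+0.040433i
  m=+2: Y*=+0.040843+0.016980i  Y=+0.134843+0.055839i  product +0.004559+0.004570i
  m=+3: Y*=+0.002165-0.003227i  Y=-0.014196+0.021252i  product +0.000038+0.000092i
Σ over m = +0.476270-0.000000i; ×(4π/7) → +0.854999-0.000000i. Real part: 0.854999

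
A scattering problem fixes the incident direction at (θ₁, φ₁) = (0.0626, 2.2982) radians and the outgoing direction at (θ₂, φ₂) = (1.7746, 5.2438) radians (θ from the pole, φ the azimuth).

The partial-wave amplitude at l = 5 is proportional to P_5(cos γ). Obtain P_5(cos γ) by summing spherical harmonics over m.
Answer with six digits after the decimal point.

-0.343629

Addition theorem: P_5(cos γ) = (4π/11) Σ_m Y*_{lm}(Ω₁) Y_{lm}(Ω₂), m = −5…5:
  [-5]  conj(Y_{5,-5})(Ω₁) = (0.000000, -0.000000) ; Y_{5,-5}(Ω₂) = (0.194728, -0.369929) ; Δ = (-0.000000, -0.000000)
  [-4]  conj(Y_{5,-4})(Ω₁) = (-0.000022, 0.000005) ; Y_{5,-4}(Ω₂) = (0.143936, 0.232232) ; Δ = (-0.000004, -0.000004)
  [-3]  conj(Y_{5,-3})(Ω₁) = (0.000552, 0.000387) ; Y_{5,-3}(Ω₂) = (0.205065, -0.004807) ; Δ = (0.000115, 0.000077)
  [-2]  conj(Y_{5,-2})(Ω₁) = (-0.001523, -0.013073) ; Y_{5,-2}(Ω₂) = (-0.140346, 0.252103) ; Δ = (0.003510, 0.001451)
  [-1]  conj(Y_{5,-1})(Ω₁) = (-0.105128, 0.118088) ; Y_{5,-1}(Ω₂) = (0.073391, 0.124854) ; Δ = (-0.022459, -0.004459)
  [+0]  conj(Y_{5,0})(Ω₁) = (0.908302, -0.000000) ; Y_{5,0}(Ω₂) = (-0.289682, 0.000000) ; Δ = (-0.263119, 0.000000)
  [+1]  conj(Y_{5,1})(Ω₁) = (0.105128, 0.118088) ; Y_{5,1}(Ω₂) = (-0.073391, 0.124854) ; Δ = (-0.022459, 0.004459)
  [+2]  conj(Y_{5,2})(Ω₁) = (-0.001523, 0.013073) ; Y_{5,2}(Ω₂) = (-0.140346, -0.252103) ; Δ = (0.003510, -0.001451)
  [+3]  conj(Y_{5,3})(Ω₁) = (-0.000552, 0.000387) ; Y_{5,3}(Ω₂) = (-0.205065, -0.004807) ; Δ = (0.000115, -0.000077)
  [+4]  conj(Y_{5,4})(Ω₁) = (-0.000022, -0.000005) ; Y_{5,4}(Ω₂) = (0.143936, -0.232232) ; Δ = (-0.000004, 0.000004)
  [+5]  conj(Y_{5,5})(Ω₁) = (-0.000000, -0.000000) ; Y_{5,5}(Ω₂) = (-0.194728, -0.369929) ; Δ = (-0.000000, 0.000000)
Total Σ_m = (-0.300796, 0.000000). Multiply by 1.142397: (-0.343629, 0.000000). P_5(cos γ) = -0.343629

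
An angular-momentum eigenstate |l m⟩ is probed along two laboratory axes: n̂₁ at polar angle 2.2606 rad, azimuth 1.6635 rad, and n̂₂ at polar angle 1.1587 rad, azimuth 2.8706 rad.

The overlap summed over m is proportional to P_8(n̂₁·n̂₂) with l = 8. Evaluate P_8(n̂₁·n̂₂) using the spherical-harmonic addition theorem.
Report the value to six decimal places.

Term-by-term m-sum for l=8 (normalisation 4π/17 = 0.739198):
  [-8]  conj(Y_{8,-8})(Ω₁) = (0.047639, 0.043641) ; Y_{8,-8}(Ω₂) = (-0.144000, 0.211779) ; Δ = (-0.016102, 0.003805)
  [-7]  conj(Y_{8,-7})(Ω₁) = (-0.128845, 0.169866) ; Y_{8,-7}(Ω₂) = (0.143472, -0.424182) ; Δ = (0.053568, 0.079025)
  [-6]  conj(Y_{8,-6})(Ω₁) = (-0.341748, -0.212464) ; Y_{8,-6}(Ω₂) = (-0.017272, 0.312815) ; Δ = (0.072365, -0.103234)
  [-5]  conj(Y_{8,-5})(Ω₁) = (0.194280, -0.388686) ; Y_{8,-5}(Ω₂) = (0.026743, 0.121975) ; Δ = (0.052606, 0.013303)
  [-4]  conj(Y_{8,-4})(Ω₁) = (0.126282, 0.049099) ; Y_{8,-4}(Ω₂) = (-0.167132, -0.315751) ; Δ = (-0.005603, -0.048080)
  [-3]  conj(Y_{8,-3})(Ω₁) = (0.079365, -0.277976) ; Y_{8,-3}(Ω₂) = (0.030956, 0.032712) ; Δ = (0.011550, -0.006009)
  [-2]  conj(Y_{8,-2})(Ω₁) = (0.300094, 0.056286) ; Y_{8,-2}(Ω₂) = (0.279357, 0.168210) ; Δ = (0.074366, 0.066203)
  [-1]  conj(Y_{8,-1})(Ω₁) = (0.014837, -0.159585) ; Y_{8,-1}(Ω₂) = (-0.107797, -0.029949) ; Δ = (-0.006379, 0.016758)
  [+0]  conj(Y_{8,0})(Ω₁) = (0.332222, -0.000000) ; Y_{8,0}(Ω₂) = (-0.310002, 0.000000) ; Δ = (-0.102990, 0.000000)
  [+1]  conj(Y_{8,1})(Ω₁) = (-0.014837, -0.159585) ; Y_{8,1}(Ω₂) = (0.107797, -0.029949) ; Δ = (-0.006379, -0.016758)
  [+2]  conj(Y_{8,2})(Ω₁) = (0.300094, -0.056286) ; Y_{8,2}(Ω₂) = (0.279357, -0.168210) ; Δ = (0.074366, -0.066203)
  [+3]  conj(Y_{8,3})(Ω₁) = (-0.079365, -0.277976) ; Y_{8,3}(Ω₂) = (-0.030956, 0.032712) ; Δ = (0.011550, 0.006009)
  [+4]  conj(Y_{8,4})(Ω₁) = (0.126282, -0.049099) ; Y_{8,4}(Ω₂) = (-0.167132, 0.315751) ; Δ = (-0.005603, 0.048080)
  [+5]  conj(Y_{8,5})(Ω₁) = (-0.194280, -0.388686) ; Y_{8,5}(Ω₂) = (-0.026743, 0.121975) ; Δ = (0.052606, -0.013303)
  [+6]  conj(Y_{8,6})(Ω₁) = (-0.341748, 0.212464) ; Y_{8,6}(Ω₂) = (-0.017272, -0.312815) ; Δ = (0.072365, 0.103234)
  [+7]  conj(Y_{8,7})(Ω₁) = (0.128845, 0.169866) ; Y_{8,7}(Ω₂) = (-0.143472, -0.424182) ; Δ = (0.053568, -0.079025)
  [+8]  conj(Y_{8,8})(Ω₁) = (0.047639, -0.043641) ; Y_{8,8}(Ω₂) = (-0.144000, -0.211779) ; Δ = (-0.016102, -0.003805)
Σ over m = (0.369751, 0.000000); ×(4π/17) → (0.273319, 0.000000). Real part: 0.273319

0.273319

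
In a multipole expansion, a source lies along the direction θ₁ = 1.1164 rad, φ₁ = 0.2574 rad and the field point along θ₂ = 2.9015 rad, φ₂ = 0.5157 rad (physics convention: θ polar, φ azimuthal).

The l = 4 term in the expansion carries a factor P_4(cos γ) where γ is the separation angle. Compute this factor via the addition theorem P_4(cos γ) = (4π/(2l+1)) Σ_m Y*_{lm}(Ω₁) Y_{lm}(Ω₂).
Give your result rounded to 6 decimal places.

Expand P_4 via completeness: Σ_{m} conj(Y_{4,m}) at Ω₁ times Y_{4,m} at Ω₂ —
  m=-4: +0.148598+0.247227i × -0.000668-0.001247i = +0.000209-0.000351i  (running Σ = +0.000209-0.000351i)
  m=-3: +0.285502+0.278064i × -0.000387+0.016343i = -0.004655+0.004558i  (running Σ = -0.004446+0.004208i)
  m=-2: +0.081936+0.046349i × +0.054447-0.090956i = +0.008677-0.004929i  (running Σ = +0.004231-0.000721i)
  m=-1: -0.297970-0.078437i × -0.342610+0.194214i = +0.117321-0.030997i  (running Σ = +0.121552-0.031718i)
  m=0: -0.156618-0.000000i × +0.618855+0.000000i = -0.096924-0.000000i  (running Σ = +0.024628-0.031718i)
  m=1: +0.297970-0.078437i × +0.342610+0.194214i = +0.117321+0.030997i  (running Σ = +0.141950-0.000721i)
  m=2: +0.081936-0.046349i × +0.054447+0.090956i = +0.008677+0.004929i  (running Σ = +0.150627+0.004208i)
  m=3: -0.285502+0.278064i × +0.000387+0.016343i = -0.004655-0.004558i  (running Σ = +0.145972-0.000351i)
  m=4: +0.148598-0.247227i × -0.000668+0.001247i = +0.000209+0.000351i  (running Σ = +0.146181+0.000000i)
Total Σ_m = +0.146181+0.000000i. Multiply by 1.396263: +0.204107+0.000000i. P_4(cos γ) = 0.204107

0.204107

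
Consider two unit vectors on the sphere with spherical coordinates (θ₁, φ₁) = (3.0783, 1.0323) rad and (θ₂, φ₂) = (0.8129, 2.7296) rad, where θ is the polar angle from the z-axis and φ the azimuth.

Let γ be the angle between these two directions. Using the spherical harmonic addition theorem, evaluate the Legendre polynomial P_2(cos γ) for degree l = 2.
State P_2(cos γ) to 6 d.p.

Summing Y*_{l m}(θ₁,φ₁)·Y_{l m}(θ₂,φ₂) over m ∈ [−2, 2]; prefactor 4π/(2·2+1) = 2.513274:
  [-2]  conj(Y_{2,-2})(Ω₁) = -0.000732+0.001361i ; Y_{2,-2}(Ω₂) = +0.138411+0.149527i ; Δ = -0.000305+0.000079i
  [-1]  conj(Y_{2,-1})(Ω₁) = -0.025010-0.041865i ; Y_{2,-1}(Ω₂) = -0.353417-0.154444i ; Δ = +0.002373+0.018658i
  [+0]  conj(Y_{2,0})(Ω₁) = +0.626998-0.000000i ; Y_{2,0}(Ω₂) = +0.131687+0.000000i ; Δ = +0.082568+0.000000i
  [+1]  conj(Y_{2,1})(Ω₁) = +0.025010-0.041865i ; Y_{2,1}(Ω₂) = +0.353417-0.154444i ; Δ = +0.002373-0.018658i
  [+2]  conj(Y_{2,2})(Ω₁) = -0.000732-0.001361i ; Y_{2,2}(Ω₂) = +0.138411-0.149527i ; Δ = -0.000305-0.000079i
Total Σ_m = +0.086704-0.000000i. Multiply by 2.513274: +0.217911-0.000000i. P_2(cos γ) = 0.217911

0.217911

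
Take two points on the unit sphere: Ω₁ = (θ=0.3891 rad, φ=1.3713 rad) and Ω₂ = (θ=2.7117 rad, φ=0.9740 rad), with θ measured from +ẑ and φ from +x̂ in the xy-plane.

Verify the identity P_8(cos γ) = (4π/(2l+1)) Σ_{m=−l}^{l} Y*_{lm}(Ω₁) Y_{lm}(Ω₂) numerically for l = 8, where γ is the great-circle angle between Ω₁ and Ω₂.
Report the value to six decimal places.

0.310978

Expand P_8 via completeness: Σ_{m} conj(Y_{8,m}) at Ω₁ times Y_{8,m} at Ω₂ —
  m=-8: -0.000006-0.000221i × +0.000029-0.000468i = -0.000000-0.000000i  (running Σ = -0.000000-0.000000i)
  m=-7: -0.002124-0.000374i × -0.003522+0.002086i = +0.000008-0.000003i  (running Σ = +0.000008-0.000003i)
  m=-6: -0.004851+0.012367i × +0.020345+0.009558i = -0.000217+0.000205i  (running Σ = -0.000209+0.000202i)
  m=-5: +0.048871+0.031554i × -0.013706-0.086238i = +0.002051-0.004647i  (running Σ = +0.001843-0.004445i)
  m=-4: +0.129031-0.132321i × -0.177729+0.167041i = -0.000830+0.045071i  (running Σ = +0.001013+0.040626i)
  m=-3: -0.231780-0.339893i × +0.456890+0.101974i = -0.071238-0.178929i  (running Σ = -0.070225-0.138303i)
  m=-2: -0.520479+0.219437i × -0.192088-0.484858i = +0.206374+0.210207i  (running Σ = +0.136149+0.071904i)
  m=-1: +0.051363+0.254037i × -0.050163+0.073829i = -0.021332-0.008951i  (running Σ = +0.114818+0.062953i)
  m=0: -0.407951-0.000000i × -0.468342+0.000000i = +0.191060+0.000000i  (running Σ = +0.305878+0.062953i)
  m=1: -0.051363+0.254037i × +0.050163+0.073829i = -0.021332+0.008951i  (running Σ = +0.284546+0.071904i)
  m=2: -0.520479-0.219437i × -0.192088+0.484858i = +0.206374-0.210207i  (running Σ = +0.490920-0.138303i)
  m=3: +0.231780-0.339893i × -0.456890+0.101974i = -0.071238+0.178929i  (running Σ = +0.419683+0.040626i)
  m=4: +0.129031+0.132321i × -0.177729-0.167041i = -0.000830-0.045071i  (running Σ = +0.418853-0.004445i)
  m=5: -0.048871+0.031554i × +0.013706-0.086238i = +0.002051+0.004647i  (running Σ = +0.420905+0.000202i)
  m=6: -0.004851-0.012367i × +0.020345-0.009558i = -0.000217-0.000205i  (running Σ = +0.420688-0.000003i)
  m=7: +0.002124-0.000374i × +0.003522+0.002086i = +0.000008+0.000003i  (running Σ = +0.420696-0.000000i)
  m=8: -0.000006+0.000221i × +0.000029+0.000468i = -0.000000+0.000000i  (running Σ = +0.420696-0.000000i)
Total Σ_m = +0.420696-0.000000i. Multiply by 0.739198: +0.310978-0.000000i. P_8(cos γ) = 0.310978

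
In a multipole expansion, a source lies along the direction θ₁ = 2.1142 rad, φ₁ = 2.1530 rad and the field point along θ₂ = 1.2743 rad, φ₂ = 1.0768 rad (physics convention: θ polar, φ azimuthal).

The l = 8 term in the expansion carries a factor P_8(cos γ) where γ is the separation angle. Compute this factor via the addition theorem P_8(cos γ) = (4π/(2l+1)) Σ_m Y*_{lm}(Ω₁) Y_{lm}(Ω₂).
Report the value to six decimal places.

Addition theorem: P_8(cos γ) = (4π/17) Σ_m Y*_{lm}(Ω₁) Y_{lm}(Ω₂), m = −8…8:
  m=-8: Y*=-0.008129-0.148293i  Y=-0.248612-0.261354i  product -0.036736+0.038992i
  m=-7: Y*=+0.288483-0.213430i  Y=+0.137144-0.418916i  product -0.049845-0.150121i
  m=-6: Y*=+0.418347+0.153482i  Y=+0.079506-0.014272i  product +0.035451+0.006232i
  m=-5: Y*=+0.044596+0.189974i  Y=-0.203379-0.255861i  product +0.039537-0.050047i
  m=-4: Y*=+0.162944-0.172120i  Y=+0.083200-0.193974i  product -0.019830-0.045927i
  m=-3: Y*=+0.324452+0.057639i  Y=-0.236744+0.021080i  product -0.078027-0.006806i
  m=-2: Y*=-0.031216-0.072538i  Y=-0.140272-0.212796i  product -0.011057+0.016818i
  m=-1: Y*=+0.188486-0.286312i  Y=-0.091778+0.170423i  product +0.031495+0.058399i
  m=+0: Y*=-0.029060-0.000000i  Y=-0.265243+0.000000i  product +0.007708+0.000000i
  m=+1: Y*=-0.188486-0.286312i  Y=+0.091778+0.170423i  product +0.031495-0.058399i
  m=+2: Y*=-0.031216+0.072538i  Y=-0.140272+0.212796i  product -0.011057-0.016818i
  m=+3: Y*=-0.324452+0.057639i  Y=+0.236744+0.021080i  product -0.078027+0.006806i
  m=+4: Y*=+0.162944+0.172120i  Y=+0.083200+0.193974i  product -0.019830+0.045927i
  m=+5: Y*=-0.044596+0.189974i  Y=+0.203379-0.255861i  product +0.039537+0.050047i
  m=+6: Y*=+0.418347-0.153482i  Y=+0.079506+0.014272i  product +0.035451-0.006232i
  m=+7: Y*=-0.288483-0.213430i  Y=-0.137144-0.418916i  product -0.049845+0.150121i
  m=+8: Y*=-0.008129+0.148293i  Y=-0.248612+0.261354i  product -0.036736-0.038992i
Total Σ_m = -0.170316-0.000000i. Multiply by 0.739198: -0.125897-0.000000i. P_8(cos γ) = -0.125897

-0.125897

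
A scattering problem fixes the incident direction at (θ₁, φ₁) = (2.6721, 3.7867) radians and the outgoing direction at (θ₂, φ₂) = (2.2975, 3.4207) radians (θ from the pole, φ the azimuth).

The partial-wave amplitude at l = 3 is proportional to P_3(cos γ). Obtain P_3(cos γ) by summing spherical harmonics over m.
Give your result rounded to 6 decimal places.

Summing Y*_{l m}(θ₁,φ₁)·Y_{l m}(θ₂,φ₂) over m ∈ [−3, 3]; prefactor 4π/(2·3+1) = 1.795196:
  m=-3: +0.013775-0.036101i × -0.116599+0.129383i = +0.003065+0.005992i  (running Σ = +0.003065+0.005992i)
  m=-2: -0.051662-0.179266i × -0.321699+0.200890i = +0.052632+0.047291i  (running Σ = +0.055697+0.053283i)
  m=-1: -0.347756-0.261691i × -0.280297+0.080330i = +0.118497+0.045416i  (running Σ = +0.174193+0.098699i)
  m=0: -0.324983-0.000000i × +0.196568+0.000000i = -0.063881-0.000000i  (running Σ = +0.110312+0.098699i)
  m=1: +0.347756-0.261691i × +0.280297+0.080330i = +0.118497-0.045416i  (running Σ = +0.228809+0.053283i)
  m=2: -0.051662+0.179266i × -0.321699-0.200890i = +0.052632-0.047291i  (running Σ = +0.281441+0.005992i)
  m=3: -0.013775-0.036101i × +0.116599+0.129383i = +0.003065-0.005992i  (running Σ = +0.284505+0.000000i)
Accumulated sum +0.284505+0.000000i; after 4π/(2l+1) scaling, +0.510743+0.000000i ⇒ P_3 = 0.510743

0.510743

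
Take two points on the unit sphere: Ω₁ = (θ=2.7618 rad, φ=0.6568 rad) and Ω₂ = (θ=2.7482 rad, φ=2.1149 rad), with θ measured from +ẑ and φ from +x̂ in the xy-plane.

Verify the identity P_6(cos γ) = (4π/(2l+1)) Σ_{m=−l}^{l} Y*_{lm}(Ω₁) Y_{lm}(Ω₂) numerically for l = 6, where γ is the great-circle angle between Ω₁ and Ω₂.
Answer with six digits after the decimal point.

Expand P_6 via completeness: Σ_{m} conj(Y_{6,m}) at Ω₁ times Y_{6,m} at Ω₂ —
  m=-6: Y*=-0.00087 - 0.00090j  Y=0.00152 - 0.00019j  product -0.00000 - 0.00000j
  m=-5: Y*=0.01077 + 0.00154j  Y=0.00523 - 0.01167j  product 0.00007 - 0.00012j
  m=-4: Y*=-0.04980 + 0.02815j  Y=-0.03676 - 0.05309j  product 0.00333 + 0.00161j
  m=-3: Y*=0.07781 - 0.18424j  Y=-0.21591 + 0.01330j  product -0.01435 + 0.04081j
  m=-2: Y*=0.11416 + 0.43405j  Y=-0.21453 + 0.40948j  product -0.20222 - 0.04637j
  m=-1: Y*=-0.41290 - 0.31834j  Y=0.25843 + 0.42714j  product 0.02927 - 0.25863j
  m=+0: Y*=-0.03492 + 0.00000j  Y=-0.07991 + 0.00000j  product 0.00279 + 0.00000j
  m=+1: Y*=0.41290 - 0.31834j  Y=-0.25843 + 0.42714j  product 0.02927 + 0.25863j
  m=+2: Y*=0.11416 - 0.43405j  Y=-0.21453 - 0.40948j  product -0.20222 + 0.04637j
  m=+3: Y*=-0.07781 - 0.18424j  Y=0.21591 + 0.01330j  product -0.01435 - 0.04081j
  m=+4: Y*=-0.04980 - 0.02815j  Y=-0.03676 + 0.05309j  product 0.00333 - 0.00161j
  m=+5: Y*=-0.01077 + 0.00154j  Y=-0.00523 - 0.01167j  product 0.00007 + 0.00012j
  m=+6: Y*=-0.00087 + 0.00090j  Y=0.00152 + 0.00019j  product -0.00000 + 0.00000j
Accumulated sum -0.36502 + 0.00000j; after 4π/(2l+1) scaling, -0.35284 + 0.00000j ⇒ P_6 = -0.352845

-0.352845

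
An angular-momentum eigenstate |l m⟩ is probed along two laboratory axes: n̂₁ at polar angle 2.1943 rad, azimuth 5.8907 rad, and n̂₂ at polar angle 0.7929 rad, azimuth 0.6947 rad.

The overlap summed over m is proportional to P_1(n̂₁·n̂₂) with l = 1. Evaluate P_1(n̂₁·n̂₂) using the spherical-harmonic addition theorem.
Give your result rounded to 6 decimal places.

Expand P_1 via completeness: Σ_{m} conj(Y_{1,m}) at Ω₁ times Y_{1,m} at Ω₂ —
  [-1]  conj(Y_{1,-1})(Ω₁) = 0.25916 - 0.10728j ; Y_{1,-1}(Ω₂) = 0.18909 - 0.15756j ; Δ = 0.03210 - 0.06112j
  [+0]  conj(Y_{1,0})(Ω₁) = -0.28529 + 0.00000j ; Y_{1,0}(Ω₂) = 0.34289 + 0.00000j ; Δ = -0.09782 + 0.00000j
  [+1]  conj(Y_{1,1})(Ω₁) = -0.25916 - 0.10728j ; Y_{1,1}(Ω₂) = -0.18909 - 0.15756j ; Δ = 0.03210 + 0.06112j
Accumulated sum -0.03362 + 0.00000j; after 4π/(2l+1) scaling, -0.14084 + 0.00000j ⇒ P_1 = -0.140840

-0.140840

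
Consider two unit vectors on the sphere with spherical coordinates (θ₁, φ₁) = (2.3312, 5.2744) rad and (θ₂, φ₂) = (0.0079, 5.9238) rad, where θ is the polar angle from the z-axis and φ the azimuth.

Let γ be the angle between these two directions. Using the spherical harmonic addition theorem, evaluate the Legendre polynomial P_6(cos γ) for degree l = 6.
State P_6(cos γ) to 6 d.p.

Summing Y*_{l m}(θ₁,φ₁)·Y_{l m}(θ₂,φ₂) over m ∈ [−6, 6]; prefactor 4π/(2·6+1) = 0.966644:
  term(m=-6) = (-0.000000, 0.000000)   from Y*(Ω₁)=(0.068049, 0.015967), Y(Ω₂)=(-0.000000, 0.000000)
  term(m=-5) = (0.000000, -0.000000)   from Y*(Ω₁)=(-0.074969, -0.217778), Y(Ω₂)=(-0.000000, 0.000000)
  term(m=-4) = (-0.000000, -0.000000)   from Y*(Ω₁)=(-0.260354, 0.323775), Y(Ω₂)=(0.000000, 0.000000)
  term(m=-3) = (0.000000, 0.000001)   from Y*(Ω₁)=(0.377476, 0.043693), Y(Ω₂)=(0.000001, 0.000002)
  term(m=-2) = (-0.000002, 0.000006)   from Y*(Ω₁)=(0.007695, 0.016062), Y(Ω₂)=(0.000245, 0.000214)
  term(m=-1) = (0.007695, -0.005843)   from Y*(Ω₁)=(0.197814, -0.314113), Y(Ω₂)=(0.024366, 0.009154)
  term(m=+0) = (-0.093095, -0.000000)   from Y*(Ω₁)=(-0.091589, -0.000000), Y(Ω₂)=(1.016441, 0.000000)
  term(m=+1) = (0.007695, 0.005843)   from Y*(Ω₁)=(-0.197814, -0.314113), Y(Ω₂)=(-0.024366, 0.009154)
  term(m=+2) = (-0.000002, -0.000006)   from Y*(Ω₁)=(0.007695, -0.016062), Y(Ω₂)=(0.000245, -0.000214)
  term(m=+3) = (0.000000, -0.000001)   from Y*(Ω₁)=(-0.377476, 0.043693), Y(Ω₂)=(-0.000001, 0.000002)
  term(m=+4) = (-0.000000, 0.000000)   from Y*(Ω₁)=(-0.260354, -0.323775), Y(Ω₂)=(0.000000, -0.000000)
  term(m=+5) = (0.000000, 0.000000)   from Y*(Ω₁)=(0.074969, -0.217778), Y(Ω₂)=(0.000000, 0.000000)
  term(m=+6) = (-0.000000, -0.000000)   from Y*(Ω₁)=(0.068049, -0.015967), Y(Ω₂)=(-0.000000, -0.000000)
Accumulated sum (-0.077707, -0.000000); after 4π/(2l+1) scaling, (-0.075115, -0.000000) ⇒ P_6 = -0.075115

-0.075115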